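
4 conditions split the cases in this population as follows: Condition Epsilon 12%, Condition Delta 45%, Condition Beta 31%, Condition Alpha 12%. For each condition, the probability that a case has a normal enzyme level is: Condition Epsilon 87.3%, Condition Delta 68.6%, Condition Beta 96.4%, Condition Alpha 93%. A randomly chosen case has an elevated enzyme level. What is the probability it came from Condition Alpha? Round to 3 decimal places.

Taking complements, P(elevated | each) = Condition Epsilon 0.127, Condition Delta 0.314, Condition Beta 0.036, Condition Alpha 0.07.
Unnormalized posteriors (prior × likelihood):
  Condition Epsilon: 0.12 × 0.127 = 0.01524
  Condition Delta: 0.45 × 0.314 = 0.1413
  Condition Beta: 0.31 × 0.036 = 0.01116
  Condition Alpha: 0.12 × 0.07 = 0.0084
Sum = 0.1761.
P(Condition Alpha | evidence) = 0.0084 / 0.1761 ≈ 0.048.

0.048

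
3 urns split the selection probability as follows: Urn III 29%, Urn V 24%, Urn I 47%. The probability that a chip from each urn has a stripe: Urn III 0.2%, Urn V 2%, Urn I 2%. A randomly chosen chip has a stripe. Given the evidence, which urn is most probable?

Urn I

Prior × likelihood for each hypothesis:
  Urn III: 0.29 × 0.002 = 0.00058
  Urn V: 0.24 × 0.02 = 0.0048
  Urn I: 0.47 × 0.02 = 0.0094
Normalizing constant = 0.01478.
Largest term belongs to Urn I, so Urn I is most probable.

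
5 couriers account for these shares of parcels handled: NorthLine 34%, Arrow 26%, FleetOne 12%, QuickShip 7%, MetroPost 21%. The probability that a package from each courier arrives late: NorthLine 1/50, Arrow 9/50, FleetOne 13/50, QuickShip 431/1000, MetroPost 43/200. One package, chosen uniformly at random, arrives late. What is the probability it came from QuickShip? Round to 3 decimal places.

Prior × likelihood for each hypothesis:
  NorthLine: 0.34 × 0.02 = 0.0068
  Arrow: 0.26 × 0.18 = 0.0468
  FleetOne: 0.12 × 0.26 = 0.0312
  QuickShip: 0.07 × 0.431 = 0.03017
  MetroPost: 0.21 × 0.215 = 0.04515
Sum = 0.16012.
P(QuickShip | evidence) = 0.03017 / 0.16012 ≈ 0.188.

0.188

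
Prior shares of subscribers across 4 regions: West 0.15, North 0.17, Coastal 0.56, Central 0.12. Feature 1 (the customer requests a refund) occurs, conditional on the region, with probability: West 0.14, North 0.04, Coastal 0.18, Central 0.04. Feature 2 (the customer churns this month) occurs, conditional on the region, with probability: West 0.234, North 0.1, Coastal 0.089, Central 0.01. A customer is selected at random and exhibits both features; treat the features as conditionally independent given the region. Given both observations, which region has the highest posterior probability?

Coastal

Compute prior × likelihood for every hypothesis:
  West: 0.15 × 0.14 × 0.234 = 0.004914
  North: 0.17 × 0.04 × 0.1 = 0.00068
  Coastal: 0.56 × 0.18 × 0.089 = 0.0089712
  Central: 0.12 × 0.04 × 0.01 = 0.000048
Normalizing constant = 0.0146132.
Largest term belongs to Coastal, so Coastal is most probable.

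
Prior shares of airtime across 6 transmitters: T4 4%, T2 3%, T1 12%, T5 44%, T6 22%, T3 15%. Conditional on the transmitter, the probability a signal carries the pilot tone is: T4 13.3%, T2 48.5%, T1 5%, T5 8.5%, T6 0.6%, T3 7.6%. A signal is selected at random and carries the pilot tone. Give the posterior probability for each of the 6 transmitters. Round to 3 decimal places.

Prior × likelihood for each hypothesis:
  T4: 0.04 × 0.133 = 0.00532
  T2: 0.03 × 0.485 = 0.01455
  T1: 0.12 × 0.05 = 0.006
  T5: 0.44 × 0.085 = 0.0374
  T6: 0.22 × 0.006 = 0.00132
  T3: 0.15 × 0.076 = 0.0114
Sum = 0.07599.
P(T4 | pilot) = 0.00532/0.07599 ≈ 0.070
P(T2 | pilot) = 0.01455/0.07599 ≈ 0.191
P(T1 | pilot) = 0.006/0.07599 ≈ 0.079
P(T5 | pilot) = 0.0374/0.07599 ≈ 0.492
P(T6 | pilot) = 0.00132/0.07599 ≈ 0.017
P(T3 | pilot) = 0.0114/0.07599 ≈ 0.150
(Check: 0.070+0.191+0.079+0.492+0.017+0.150 = 0.999.)

T4 0.070, T2 0.191, T1 0.079, T5 0.492, T6 0.017, T3 0.150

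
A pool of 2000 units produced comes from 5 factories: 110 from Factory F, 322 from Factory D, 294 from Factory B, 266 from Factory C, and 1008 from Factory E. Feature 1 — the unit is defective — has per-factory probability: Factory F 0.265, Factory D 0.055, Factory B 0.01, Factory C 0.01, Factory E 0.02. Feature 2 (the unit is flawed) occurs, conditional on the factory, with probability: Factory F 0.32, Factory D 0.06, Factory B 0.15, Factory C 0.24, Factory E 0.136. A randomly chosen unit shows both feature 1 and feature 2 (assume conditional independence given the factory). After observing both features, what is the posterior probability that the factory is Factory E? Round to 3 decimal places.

By Bayes' rule, posterior ∝ prior × likelihood:
  Factory F: 0.055 × 0.265 × 0.32 = 0.004664
  Factory D: 0.161 × 0.055 × 0.06 = 0.0005313
  Factory B: 0.147 × 0.01 × 0.15 = 0.0002205
  Factory C: 0.133 × 0.01 × 0.24 = 0.0003192
  Factory E: 0.504 × 0.02 × 0.136 = 0.00137088
Sum = 0.00710588.
P(Factory E | evidence) = 0.00137088 / 0.00710588 ≈ 0.193.

0.193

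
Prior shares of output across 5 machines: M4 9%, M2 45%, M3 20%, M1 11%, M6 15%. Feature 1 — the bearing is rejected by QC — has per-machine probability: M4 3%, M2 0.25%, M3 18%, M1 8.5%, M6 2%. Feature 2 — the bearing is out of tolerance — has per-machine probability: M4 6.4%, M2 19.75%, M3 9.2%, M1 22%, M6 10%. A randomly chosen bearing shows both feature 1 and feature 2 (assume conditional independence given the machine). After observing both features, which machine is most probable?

M3

Unnormalized posteriors (prior × likelihood):
  M4: 0.09 × 0.03 × 0.064 = 0.0001728
  M2: 0.45 × 0.0025 × 0.1975 = 0.0002221875
  M3: 0.2 × 0.18 × 0.092 = 0.003312
  M1: 0.11 × 0.085 × 0.22 = 0.002057
  M6: 0.15 × 0.02 × 0.1 = 0.0003
Sum = 0.0060639875.
Largest term belongs to M3, so M3 is most probable.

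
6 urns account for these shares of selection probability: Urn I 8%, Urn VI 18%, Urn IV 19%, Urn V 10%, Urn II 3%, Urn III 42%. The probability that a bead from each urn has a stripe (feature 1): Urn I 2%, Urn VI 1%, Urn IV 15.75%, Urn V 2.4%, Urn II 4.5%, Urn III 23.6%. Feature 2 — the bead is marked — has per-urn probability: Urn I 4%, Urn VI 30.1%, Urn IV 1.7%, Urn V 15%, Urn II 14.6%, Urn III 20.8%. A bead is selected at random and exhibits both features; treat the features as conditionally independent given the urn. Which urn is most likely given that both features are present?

Urn III

Prior × likelihood for each hypothesis:
  Urn I: 0.08 × 0.02 × 0.04 = 0.000064
  Urn VI: 0.18 × 0.01 × 0.301 = 0.0005418
  Urn IV: 0.19 × 0.1575 × 0.017 = 0.000508725
  Urn V: 0.1 × 0.024 × 0.15 = 0.00036
  Urn II: 0.03 × 0.045 × 0.146 = 0.0001971
  Urn III: 0.42 × 0.236 × 0.208 = 0.02061696
Normalizing constant = 0.022288585.
Largest term belongs to Urn III, so Urn III is most probable.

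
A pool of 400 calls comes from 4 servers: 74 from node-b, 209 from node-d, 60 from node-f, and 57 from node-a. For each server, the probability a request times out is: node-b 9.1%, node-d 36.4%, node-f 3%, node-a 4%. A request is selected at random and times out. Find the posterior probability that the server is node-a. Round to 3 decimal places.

0.026

Prior × likelihood for each hypothesis:
  node-b: 0.185 × 0.091 = 0.016835
  node-d: 0.5225 × 0.364 = 0.19019
  node-f: 0.15 × 0.03 = 0.0045
  node-a: 0.1425 × 0.04 = 0.0057
Sum = 0.217225.
P(node-a | evidence) = 0.0057 / 0.217225 ≈ 0.026.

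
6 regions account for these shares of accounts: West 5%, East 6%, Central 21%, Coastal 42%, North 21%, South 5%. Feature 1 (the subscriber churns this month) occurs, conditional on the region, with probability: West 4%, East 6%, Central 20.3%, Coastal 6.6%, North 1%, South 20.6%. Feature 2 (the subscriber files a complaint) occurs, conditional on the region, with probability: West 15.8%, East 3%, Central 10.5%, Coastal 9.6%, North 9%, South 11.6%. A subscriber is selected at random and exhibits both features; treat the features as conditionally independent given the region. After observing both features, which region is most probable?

Central

By Bayes' rule, posterior ∝ prior × likelihood:
  West: 0.05 × 0.04 × 0.158 = 0.000316
  East: 0.06 × 0.06 × 0.03 = 0.000108
  Central: 0.21 × 0.203 × 0.105 = 0.00447615
  Coastal: 0.42 × 0.066 × 0.096 = 0.00266112
  North: 0.21 × 0.01 × 0.09 = 0.000189
  South: 0.05 × 0.206 × 0.116 = 0.0011948
Normalizing constant = 0.00894507.
Largest term belongs to Central, so Central is most probable.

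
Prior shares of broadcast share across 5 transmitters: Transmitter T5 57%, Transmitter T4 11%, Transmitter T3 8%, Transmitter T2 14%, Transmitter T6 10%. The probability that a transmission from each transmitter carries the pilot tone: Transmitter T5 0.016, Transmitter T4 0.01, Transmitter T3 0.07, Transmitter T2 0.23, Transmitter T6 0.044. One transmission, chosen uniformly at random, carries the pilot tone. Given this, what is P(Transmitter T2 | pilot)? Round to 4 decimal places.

0.6143

Prior × likelihood for each hypothesis:
  Transmitter T5: 0.57 × 0.016 = 0.00912
  Transmitter T4: 0.11 × 0.01 = 0.0011
  Transmitter T3: 0.08 × 0.07 = 0.0056
  Transmitter T2: 0.14 × 0.23 = 0.0322
  Transmitter T6: 0.1 × 0.044 = 0.0044
Normalizing constant = 0.05242.
P(Transmitter T2 | evidence) = 0.0322 / 0.05242 ≈ 0.6143.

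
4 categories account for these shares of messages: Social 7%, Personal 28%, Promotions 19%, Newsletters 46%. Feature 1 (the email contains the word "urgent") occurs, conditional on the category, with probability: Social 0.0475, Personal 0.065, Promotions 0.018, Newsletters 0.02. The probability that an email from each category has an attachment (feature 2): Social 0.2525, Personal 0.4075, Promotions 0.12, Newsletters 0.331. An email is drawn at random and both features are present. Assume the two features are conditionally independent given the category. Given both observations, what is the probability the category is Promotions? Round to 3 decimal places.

0.035

Unnormalized posteriors (prior × likelihood):
  Social: 0.07 × 0.0475 × 0.2525 = 0.0008395625
  Personal: 0.28 × 0.065 × 0.4075 = 0.0074165
  Promotions: 0.19 × 0.018 × 0.12 = 0.0004104
  Newsletters: 0.46 × 0.02 × 0.331 = 0.0030452
Normalizing constant = 0.0117116625.
P(Promotions | evidence) = 0.0004104 / 0.0117116625 ≈ 0.035.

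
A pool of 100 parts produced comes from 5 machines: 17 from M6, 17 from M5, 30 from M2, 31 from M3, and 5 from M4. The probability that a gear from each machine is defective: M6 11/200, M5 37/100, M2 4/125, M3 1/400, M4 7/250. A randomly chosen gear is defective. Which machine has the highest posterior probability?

M5

Unnormalized posteriors (prior × likelihood):
  M6: 0.17 × 0.055 = 0.00935
  M5: 0.17 × 0.37 = 0.0629
  M2: 0.3 × 0.032 = 0.0096
  M3: 0.31 × 0.0025 = 0.000775
  M4: 0.05 × 0.028 = 0.0014
Normalizing constant = 0.084025.
Largest term belongs to M5, so M5 is most probable.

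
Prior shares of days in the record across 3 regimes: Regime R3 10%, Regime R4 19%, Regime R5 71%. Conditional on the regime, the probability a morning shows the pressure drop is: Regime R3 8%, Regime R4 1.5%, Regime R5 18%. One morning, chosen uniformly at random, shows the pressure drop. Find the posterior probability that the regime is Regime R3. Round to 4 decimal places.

0.0577

Unnormalized posteriors (prior × likelihood):
  Regime R3: 0.1 × 0.08 = 0.008
  Regime R4: 0.19 × 0.015 = 0.00285
  Regime R5: 0.71 × 0.18 = 0.1278
Sum = 0.13865.
P(Regime R3 | evidence) = 0.008 / 0.13865 ≈ 0.0577.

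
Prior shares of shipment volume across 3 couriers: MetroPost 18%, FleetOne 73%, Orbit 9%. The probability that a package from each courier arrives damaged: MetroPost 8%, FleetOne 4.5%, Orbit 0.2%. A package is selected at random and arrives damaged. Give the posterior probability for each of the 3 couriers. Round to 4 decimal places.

MetroPost 0.3036, FleetOne 0.6926, Orbit 0.0038

By Bayes' rule, posterior ∝ prior × likelihood:
  MetroPost: 0.18 × 0.08 = 0.0144
  FleetOne: 0.73 × 0.045 = 0.03285
  Orbit: 0.09 × 0.002 = 0.00018
Sum = 0.04743.
P(MetroPost | damaged) = 0.0144/0.04743 ≈ 0.3036
P(FleetOne | damaged) = 0.03285/0.04743 ≈ 0.6926
P(Orbit | damaged) = 0.00018/0.04743 ≈ 0.0038
(Check: 0.3036+0.6926+0.0038 = 1.0000.)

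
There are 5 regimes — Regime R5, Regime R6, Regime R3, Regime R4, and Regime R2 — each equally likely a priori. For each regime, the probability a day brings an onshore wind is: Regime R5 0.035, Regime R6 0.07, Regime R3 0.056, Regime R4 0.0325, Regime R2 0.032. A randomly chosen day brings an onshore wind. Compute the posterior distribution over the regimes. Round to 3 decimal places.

Regime R5 0.155, Regime R6 0.310, Regime R3 0.248, Regime R4 0.144, Regime R2 0.142

Since the prior is uniform, the posterior is proportional to the likelihood:
  Regime R5: 0.035
  Regime R6: 0.07
  Regime R3: 0.056
  Regime R4: 0.0325
  Regime R2: 0.032
Sum = 0.2255.
P(Regime R5 | onshore) = 0.035/0.2255 ≈ 0.155
P(Regime R6 | onshore) = 0.07/0.2255 ≈ 0.310
P(Regime R3 | onshore) = 0.056/0.2255 ≈ 0.248
P(Regime R4 | onshore) = 0.0325/0.2255 ≈ 0.144
P(Regime R2 | onshore) = 0.032/0.2255 ≈ 0.142
(Check: 0.155+0.310+0.248+0.144+0.142 = 0.999.)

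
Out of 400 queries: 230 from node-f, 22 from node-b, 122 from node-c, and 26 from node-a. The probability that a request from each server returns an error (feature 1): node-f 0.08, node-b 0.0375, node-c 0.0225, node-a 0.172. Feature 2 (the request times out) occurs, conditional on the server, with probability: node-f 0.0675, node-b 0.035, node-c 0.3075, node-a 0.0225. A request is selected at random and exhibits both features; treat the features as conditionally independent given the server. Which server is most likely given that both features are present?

Prior × likelihood for each hypothesis:
  node-f: 0.575 × 0.08 × 0.0675 = 0.003105
  node-b: 0.055 × 0.0375 × 0.035 = 0.0000721875
  node-c: 0.305 × 0.0225 × 0.3075 = 0.00211021875
  node-a: 0.065 × 0.172 × 0.0225 = 0.00025155
Total = 0.00553895625.
Largest term belongs to node-f, so node-f is most probable.

node-f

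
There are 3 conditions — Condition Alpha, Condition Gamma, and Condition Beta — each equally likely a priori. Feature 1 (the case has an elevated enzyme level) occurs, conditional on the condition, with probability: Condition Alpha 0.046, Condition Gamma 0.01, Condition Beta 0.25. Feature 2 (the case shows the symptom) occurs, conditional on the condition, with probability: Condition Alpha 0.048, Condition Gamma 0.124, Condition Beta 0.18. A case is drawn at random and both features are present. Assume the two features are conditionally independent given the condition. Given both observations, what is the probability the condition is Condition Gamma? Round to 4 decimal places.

0.0256

With a uniform prior (1/3 each), posterior ∝ likelihood:
  Condition Alpha: 0.046 × 0.048 = 0.002208
  Condition Gamma: 0.01 × 0.124 = 0.00124
  Condition Beta: 0.25 × 0.18 = 0.045
Total = 0.048448.
P(Condition Gamma | evidence) = 0.00124 / 0.048448 ≈ 0.0256.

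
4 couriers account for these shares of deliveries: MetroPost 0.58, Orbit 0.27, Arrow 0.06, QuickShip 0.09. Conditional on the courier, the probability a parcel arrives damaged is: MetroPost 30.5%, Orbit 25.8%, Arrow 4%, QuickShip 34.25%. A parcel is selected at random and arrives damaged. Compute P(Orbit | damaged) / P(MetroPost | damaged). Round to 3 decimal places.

0.394

By Bayes' rule, posterior ∝ prior × likelihood:
  MetroPost: 0.58 × 0.305 = 0.1769
  Orbit: 0.27 × 0.258 = 0.06966
  Arrow: 0.06 × 0.04 = 0.0024
  QuickShip: 0.09 × 0.3425 = 0.030825
Normalizing constant = 0.279785.
The ratio is 0.06966 / 0.1769 (the normalizer cancels) = 0.394.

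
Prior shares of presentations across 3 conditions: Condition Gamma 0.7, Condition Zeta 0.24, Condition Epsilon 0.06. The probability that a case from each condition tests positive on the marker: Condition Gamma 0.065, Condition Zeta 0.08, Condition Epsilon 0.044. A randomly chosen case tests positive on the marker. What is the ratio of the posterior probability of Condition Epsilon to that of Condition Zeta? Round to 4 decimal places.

Unnormalized posteriors (prior × likelihood):
  Condition Gamma: 0.7 × 0.065 = 0.0455
  Condition Zeta: 0.24 × 0.08 = 0.0192
  Condition Epsilon: 0.06 × 0.044 = 0.00264
Sum = 0.06734.
The ratio is 0.00264 / 0.0192 (the normalizer cancels) = 0.1375.

0.1375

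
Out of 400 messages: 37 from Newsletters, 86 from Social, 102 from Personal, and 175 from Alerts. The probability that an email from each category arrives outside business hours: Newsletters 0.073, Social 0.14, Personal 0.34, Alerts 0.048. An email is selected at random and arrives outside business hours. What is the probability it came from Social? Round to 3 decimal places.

0.208

Unnormalized posteriors (prior × likelihood):
  Newsletters: 0.0925 × 0.073 = 0.0067525
  Social: 0.215 × 0.14 = 0.0301
  Personal: 0.255 × 0.34 = 0.0867
  Alerts: 0.4375 × 0.048 = 0.021
Total = 0.1445525.
P(Social | evidence) = 0.0301 / 0.1445525 ≈ 0.208.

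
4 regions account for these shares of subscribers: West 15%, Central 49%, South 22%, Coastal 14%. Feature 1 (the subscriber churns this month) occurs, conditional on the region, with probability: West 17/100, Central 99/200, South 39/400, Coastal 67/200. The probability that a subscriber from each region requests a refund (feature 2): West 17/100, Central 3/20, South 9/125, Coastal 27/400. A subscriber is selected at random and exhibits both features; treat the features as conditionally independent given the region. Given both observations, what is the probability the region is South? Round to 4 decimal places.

Unnormalized posteriors (prior × likelihood):
  West: 0.15 × 0.17 × 0.17 = 0.004335
  Central: 0.49 × 0.495 × 0.15 = 0.0363825
  South: 0.22 × 0.0975 × 0.072 = 0.0015444
  Coastal: 0.14 × 0.335 × 0.0675 = 0.00316575
Total = 0.04542765.
P(South | evidence) = 0.0015444 / 0.04542765 ≈ 0.0340.

0.0340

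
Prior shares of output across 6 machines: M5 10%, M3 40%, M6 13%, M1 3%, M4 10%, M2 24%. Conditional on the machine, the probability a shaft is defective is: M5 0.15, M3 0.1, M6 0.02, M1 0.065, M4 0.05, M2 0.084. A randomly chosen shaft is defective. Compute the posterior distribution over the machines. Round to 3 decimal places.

M5 0.177, M3 0.472, M6 0.031, M1 0.023, M4 0.059, M2 0.238

Prior × likelihood for each hypothesis:
  M5: 0.1 × 0.15 = 0.015
  M3: 0.4 × 0.1 = 0.04
  M6: 0.13 × 0.02 = 0.0026
  M1: 0.03 × 0.065 = 0.00195
  M4: 0.1 × 0.05 = 0.005
  M2: 0.24 × 0.084 = 0.02016
Normalizing constant = 0.08471.
P(M5 | defective) = 0.015/0.08471 ≈ 0.177
P(M3 | defective) = 0.04/0.08471 ≈ 0.472
P(M6 | defective) = 0.0026/0.08471 ≈ 0.031
P(M1 | defective) = 0.00195/0.08471 ≈ 0.023
P(M4 | defective) = 0.005/0.08471 ≈ 0.059
P(M2 | defective) = 0.02016/0.08471 ≈ 0.238
(Check: 0.177+0.472+0.031+0.023+0.059+0.238 = 1.000.)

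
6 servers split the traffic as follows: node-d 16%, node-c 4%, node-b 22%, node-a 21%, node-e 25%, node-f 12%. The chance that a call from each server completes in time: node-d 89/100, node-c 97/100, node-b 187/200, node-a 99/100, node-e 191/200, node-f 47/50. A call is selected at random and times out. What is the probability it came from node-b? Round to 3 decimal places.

Taking complements, P(timeout | each) = node-d 0.11, node-c 0.03, node-b 0.065, node-a 0.01, node-e 0.045, node-f 0.06.
Prior × likelihood for each hypothesis:
  node-d: 0.16 × 0.11 = 0.0176
  node-c: 0.04 × 0.03 = 0.0012
  node-b: 0.22 × 0.065 = 0.0143
  node-a: 0.21 × 0.01 = 0.0021
  node-e: 0.25 × 0.045 = 0.01125
  node-f: 0.12 × 0.06 = 0.0072
Normalizing constant = 0.05365.
P(node-b | evidence) = 0.0143 / 0.05365 ≈ 0.267.

0.267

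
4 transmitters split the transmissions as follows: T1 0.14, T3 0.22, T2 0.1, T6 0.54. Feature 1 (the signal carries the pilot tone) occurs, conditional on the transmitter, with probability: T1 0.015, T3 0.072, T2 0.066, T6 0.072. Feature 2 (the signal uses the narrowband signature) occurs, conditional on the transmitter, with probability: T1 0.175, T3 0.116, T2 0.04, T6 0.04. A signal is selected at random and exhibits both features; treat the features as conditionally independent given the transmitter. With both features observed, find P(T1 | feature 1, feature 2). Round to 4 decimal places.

By Bayes' rule, posterior ∝ prior × likelihood:
  T1: 0.14 × 0.015 × 0.175 = 0.0003675
  T3: 0.22 × 0.072 × 0.116 = 0.00183744
  T2: 0.1 × 0.066 × 0.04 = 0.000264
  T6: 0.54 × 0.072 × 0.04 = 0.0015552
Total = 0.00402414.
P(T1 | evidence) = 0.0003675 / 0.00402414 ≈ 0.0913.

0.0913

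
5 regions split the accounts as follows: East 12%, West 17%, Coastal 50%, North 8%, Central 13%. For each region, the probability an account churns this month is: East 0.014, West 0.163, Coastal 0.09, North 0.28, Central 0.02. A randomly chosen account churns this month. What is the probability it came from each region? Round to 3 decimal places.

East 0.017, West 0.279, Coastal 0.453, North 0.225, Central 0.026

Compute prior × likelihood for every hypothesis:
  East: 0.12 × 0.014 = 0.00168
  West: 0.17 × 0.163 = 0.02771
  Coastal: 0.5 × 0.09 = 0.045
  North: 0.08 × 0.28 = 0.0224
  Central: 0.13 × 0.02 = 0.0026
Sum = 0.09939.
P(East | churn) = 0.00168/0.09939 ≈ 0.017
P(West | churn) = 0.02771/0.09939 ≈ 0.279
P(Coastal | churn) = 0.045/0.09939 ≈ 0.453
P(North | churn) = 0.0224/0.09939 ≈ 0.225
P(Central | churn) = 0.0026/0.09939 ≈ 0.026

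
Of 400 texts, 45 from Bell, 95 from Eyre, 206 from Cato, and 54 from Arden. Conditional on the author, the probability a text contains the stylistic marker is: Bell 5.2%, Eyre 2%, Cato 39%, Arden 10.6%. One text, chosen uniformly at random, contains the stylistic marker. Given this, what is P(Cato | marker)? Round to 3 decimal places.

0.890

Unnormalized posteriors (prior × likelihood):
  Bell: 0.1125 × 0.052 = 0.00585
  Eyre: 0.2375 × 0.02 = 0.00475
  Cato: 0.515 × 0.39 = 0.20085
  Arden: 0.135 × 0.106 = 0.01431
Total = 0.22576.
P(Cato | evidence) = 0.20085 / 0.22576 ≈ 0.890.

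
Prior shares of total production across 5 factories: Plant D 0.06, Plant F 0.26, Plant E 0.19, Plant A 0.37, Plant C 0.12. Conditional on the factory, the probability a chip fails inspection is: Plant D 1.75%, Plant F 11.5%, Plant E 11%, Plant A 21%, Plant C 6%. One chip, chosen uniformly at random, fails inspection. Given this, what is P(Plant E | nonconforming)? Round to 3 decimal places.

Unnormalized posteriors (prior × likelihood):
  Plant D: 0.06 × 0.0175 = 0.00105
  Plant F: 0.26 × 0.115 = 0.0299
  Plant E: 0.19 × 0.11 = 0.0209
  Plant A: 0.37 × 0.21 = 0.0777
  Plant C: 0.12 × 0.06 = 0.0072
Normalizing constant = 0.13675.
P(Plant E | evidence) = 0.0209 / 0.13675 ≈ 0.153.

0.153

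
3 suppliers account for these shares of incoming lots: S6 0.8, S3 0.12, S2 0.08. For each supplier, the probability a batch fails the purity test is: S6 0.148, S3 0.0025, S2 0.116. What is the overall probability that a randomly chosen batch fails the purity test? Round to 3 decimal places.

Unnormalized posteriors (prior × likelihood):
  S6: 0.8 × 0.148 = 0.1184
  S3: 0.12 × 0.0025 = 0.0003
  S2: 0.08 × 0.116 = 0.00928
P(off-spec) = 0.1184 + 0.0003 + 0.00928 = 0.12798 → 0.128.

0.128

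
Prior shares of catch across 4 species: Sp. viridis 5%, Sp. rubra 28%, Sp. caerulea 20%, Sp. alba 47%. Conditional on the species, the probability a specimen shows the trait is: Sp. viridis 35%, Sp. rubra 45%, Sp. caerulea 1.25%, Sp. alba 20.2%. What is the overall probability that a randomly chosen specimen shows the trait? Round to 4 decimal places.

Compute prior × likelihood for every hypothesis:
  Sp. viridis: 0.05 × 0.35 = 0.0175
  Sp. rubra: 0.28 × 0.45 = 0.126
  Sp. caerulea: 0.2 × 0.0125 = 0.0025
  Sp. alba: 0.47 × 0.202 = 0.09494
P(trait) = 0.0175 + 0.126 + 0.0025 + 0.09494 = 0.24094 → 0.2409.

0.2409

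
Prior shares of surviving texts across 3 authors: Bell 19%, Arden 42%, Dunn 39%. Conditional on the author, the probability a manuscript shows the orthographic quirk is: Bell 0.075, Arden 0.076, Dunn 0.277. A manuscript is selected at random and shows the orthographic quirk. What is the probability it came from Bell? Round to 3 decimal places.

0.092

Prior × likelihood for each hypothesis:
  Bell: 0.19 × 0.075 = 0.01425
  Arden: 0.42 × 0.076 = 0.03192
  Dunn: 0.39 × 0.277 = 0.10803
Sum = 0.1542.
P(Bell | evidence) = 0.01425 / 0.1542 ≈ 0.092.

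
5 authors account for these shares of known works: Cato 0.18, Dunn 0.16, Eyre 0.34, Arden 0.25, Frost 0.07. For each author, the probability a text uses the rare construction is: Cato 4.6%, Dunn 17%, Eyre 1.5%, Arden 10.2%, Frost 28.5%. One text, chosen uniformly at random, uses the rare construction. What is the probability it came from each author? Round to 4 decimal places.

Cato 0.0962, Dunn 0.3162, Eyre 0.0593, Arden 0.2964, Frost 0.2319

Unnormalized posteriors (prior × likelihood):
  Cato: 0.18 × 0.046 = 0.00828
  Dunn: 0.16 × 0.17 = 0.0272
  Eyre: 0.34 × 0.015 = 0.0051
  Arden: 0.25 × 0.102 = 0.0255
  Frost: 0.07 × 0.285 = 0.01995
Sum = 0.08603.
P(Cato | rare-form) = 0.00828/0.08603 ≈ 0.0962
P(Dunn | rare-form) = 0.0272/0.08603 ≈ 0.3162
P(Eyre | rare-form) = 0.0051/0.08603 ≈ 0.0593
P(Arden | rare-form) = 0.0255/0.08603 ≈ 0.2964
P(Frost | rare-form) = 0.01995/0.08603 ≈ 0.2319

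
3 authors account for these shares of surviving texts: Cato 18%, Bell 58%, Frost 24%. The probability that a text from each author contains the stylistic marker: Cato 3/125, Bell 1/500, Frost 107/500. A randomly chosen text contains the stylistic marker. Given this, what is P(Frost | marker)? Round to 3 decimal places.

Prior × likelihood for each hypothesis:
  Cato: 0.18 × 0.024 = 0.00432
  Bell: 0.58 × 0.002 = 0.00116
  Frost: 0.24 × 0.214 = 0.05136
Sum = 0.05684.
P(Frost | evidence) = 0.05136 / 0.05684 ≈ 0.904.

0.904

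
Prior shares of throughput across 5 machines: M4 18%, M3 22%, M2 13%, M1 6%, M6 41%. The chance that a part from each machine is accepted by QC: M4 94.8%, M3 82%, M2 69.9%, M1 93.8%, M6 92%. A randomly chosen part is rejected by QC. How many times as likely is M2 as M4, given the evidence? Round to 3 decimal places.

Taking complements, P(rejected | each) = M4 0.052, M3 0.18, M2 0.301, M1 0.062, M6 0.08.
Prior × likelihood for each hypothesis:
  M4: 0.18 × 0.052 = 0.00936
  M3: 0.22 × 0.18 = 0.0396
  M2: 0.13 × 0.301 = 0.03913
  M1: 0.06 × 0.062 = 0.00372
  M6: 0.41 × 0.08 = 0.0328
Normalizing constant = 0.12461.
The ratio is 0.03913 / 0.00936 (the normalizer cancels) = 4.181.

4.181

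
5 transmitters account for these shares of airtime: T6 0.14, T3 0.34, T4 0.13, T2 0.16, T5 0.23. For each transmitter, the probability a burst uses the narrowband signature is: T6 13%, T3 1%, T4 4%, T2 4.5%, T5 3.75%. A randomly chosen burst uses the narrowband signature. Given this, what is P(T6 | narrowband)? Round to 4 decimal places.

0.4270

Unnormalized posteriors (prior × likelihood):
  T6: 0.14 × 0.13 = 0.0182
  T3: 0.34 × 0.01 = 0.0034
  T4: 0.13 × 0.04 = 0.0052
  T2: 0.16 × 0.045 = 0.0072
  T5: 0.23 × 0.0375 = 0.008625
Sum = 0.042625.
P(T6 | evidence) = 0.0182 / 0.042625 ≈ 0.4270.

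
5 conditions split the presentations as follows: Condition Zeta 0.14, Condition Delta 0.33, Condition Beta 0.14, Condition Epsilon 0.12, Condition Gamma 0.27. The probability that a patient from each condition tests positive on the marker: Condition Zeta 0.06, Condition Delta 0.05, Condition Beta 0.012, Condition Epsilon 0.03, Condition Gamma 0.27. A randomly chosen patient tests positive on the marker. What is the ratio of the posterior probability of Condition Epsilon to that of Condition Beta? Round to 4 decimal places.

Prior × likelihood for each hypothesis:
  Condition Zeta: 0.14 × 0.06 = 0.0084
  Condition Delta: 0.33 × 0.05 = 0.0165
  Condition Beta: 0.14 × 0.012 = 0.00168
  Condition Epsilon: 0.12 × 0.03 = 0.0036
  Condition Gamma: 0.27 × 0.27 = 0.0729
Total = 0.10308.
The ratio is 0.0036 / 0.00168 (the normalizer cancels) = 2.1429.

2.1429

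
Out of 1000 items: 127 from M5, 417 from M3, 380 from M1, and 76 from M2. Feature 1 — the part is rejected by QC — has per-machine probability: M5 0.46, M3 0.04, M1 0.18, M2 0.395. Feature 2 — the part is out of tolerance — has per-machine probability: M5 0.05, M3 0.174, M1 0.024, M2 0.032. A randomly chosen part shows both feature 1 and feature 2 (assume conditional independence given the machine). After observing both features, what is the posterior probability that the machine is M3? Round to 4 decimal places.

0.3445

Compute prior × likelihood for every hypothesis:
  M5: 0.127 × 0.46 × 0.05 = 0.002921
  M3: 0.417 × 0.04 × 0.174 = 0.00290232
  M1: 0.38 × 0.18 × 0.024 = 0.0016416
  M2: 0.076 × 0.395 × 0.032 = 0.00096064
Sum = 0.00842556.
P(M3 | evidence) = 0.00290232 / 0.00842556 ≈ 0.3445.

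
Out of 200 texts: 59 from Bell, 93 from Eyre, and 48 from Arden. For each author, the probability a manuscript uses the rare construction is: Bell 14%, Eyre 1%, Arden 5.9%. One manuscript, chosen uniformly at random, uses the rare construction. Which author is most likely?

Unnormalized posteriors (prior × likelihood):
  Bell: 0.295 × 0.14 = 0.0413
  Eyre: 0.465 × 0.01 = 0.00465
  Arden: 0.24 × 0.059 = 0.01416
Total = 0.06011.
Largest term belongs to Bell, so Bell is most probable.

Bell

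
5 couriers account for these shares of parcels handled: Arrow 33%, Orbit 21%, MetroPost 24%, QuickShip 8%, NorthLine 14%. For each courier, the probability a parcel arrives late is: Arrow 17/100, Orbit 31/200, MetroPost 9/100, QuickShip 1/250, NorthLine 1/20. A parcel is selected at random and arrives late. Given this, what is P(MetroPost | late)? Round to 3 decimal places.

Prior × likelihood for each hypothesis:
  Arrow: 0.33 × 0.17 = 0.0561
  Orbit: 0.21 × 0.155 = 0.03255
  MetroPost: 0.24 × 0.09 = 0.0216
  QuickShip: 0.08 × 0.004 = 0.00032
  NorthLine: 0.14 × 0.05 = 0.007
Normalizing constant = 0.11757.
P(MetroPost | evidence) = 0.0216 / 0.11757 ≈ 0.184.

0.184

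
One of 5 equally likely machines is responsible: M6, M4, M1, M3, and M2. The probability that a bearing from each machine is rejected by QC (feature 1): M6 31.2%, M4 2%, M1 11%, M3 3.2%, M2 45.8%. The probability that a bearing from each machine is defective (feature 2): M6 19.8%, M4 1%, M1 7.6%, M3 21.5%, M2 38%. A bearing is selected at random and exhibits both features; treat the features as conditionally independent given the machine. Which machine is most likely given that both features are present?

M2

Since the prior is uniform, the posterior is proportional to the likelihood:
  M6: 0.312 × 0.198 = 0.061776
  M4: 0.02 × 0.01 = 0.0002
  M1: 0.11 × 0.076 = 0.00836
  M3: 0.032 × 0.215 = 0.00688
  M2: 0.458 × 0.38 = 0.17404
Sum = 0.251256.
Largest term belongs to M2, so M2 is most probable.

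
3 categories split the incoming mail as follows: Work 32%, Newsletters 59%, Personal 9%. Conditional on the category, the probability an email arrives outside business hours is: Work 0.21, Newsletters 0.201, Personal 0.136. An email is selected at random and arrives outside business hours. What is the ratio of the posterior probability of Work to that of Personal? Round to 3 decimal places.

5.490

Unnormalized posteriors (prior × likelihood):
  Work: 0.32 × 0.21 = 0.0672
  Newsletters: 0.59 × 0.201 = 0.11859
  Personal: 0.09 × 0.136 = 0.01224
Total = 0.19803.
The ratio is 0.0672 / 0.01224 (the normalizer cancels) = 5.490.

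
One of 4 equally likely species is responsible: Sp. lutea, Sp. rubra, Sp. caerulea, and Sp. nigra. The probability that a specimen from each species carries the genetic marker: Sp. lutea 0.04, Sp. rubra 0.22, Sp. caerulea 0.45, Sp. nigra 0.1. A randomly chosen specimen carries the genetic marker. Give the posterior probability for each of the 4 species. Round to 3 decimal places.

With a uniform prior (1/4 each), posterior ∝ likelihood:
  Sp. lutea: 0.04
  Sp. rubra: 0.22
  Sp. caerulea: 0.45
  Sp. nigra: 0.1
Sum = 0.81.
P(Sp. lutea | marker) = 0.04/0.81 ≈ 0.049
P(Sp. rubra | marker) = 0.22/0.81 ≈ 0.272
P(Sp. caerulea | marker) = 0.45/0.81 ≈ 0.556
P(Sp. nigra | marker) = 0.1/0.81 ≈ 0.123
(Check: 0.049+0.272+0.556+0.123 = 1.000.)

Sp. lutea 0.049, Sp. rubra 0.272, Sp. caerulea 0.556, Sp. nigra 0.123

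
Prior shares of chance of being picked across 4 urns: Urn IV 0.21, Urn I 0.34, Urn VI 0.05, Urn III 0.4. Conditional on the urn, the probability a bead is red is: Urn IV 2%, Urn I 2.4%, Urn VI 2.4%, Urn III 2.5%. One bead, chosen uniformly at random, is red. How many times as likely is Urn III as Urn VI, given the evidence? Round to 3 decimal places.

8.333

Unnormalized posteriors (prior × likelihood):
  Urn IV: 0.21 × 0.02 = 0.0042
  Urn I: 0.34 × 0.024 = 0.00816
  Urn VI: 0.05 × 0.024 = 0.0012
  Urn III: 0.4 × 0.025 = 0.01
Sum = 0.02356.
The ratio is 0.01 / 0.0012 (the normalizer cancels) = 8.333.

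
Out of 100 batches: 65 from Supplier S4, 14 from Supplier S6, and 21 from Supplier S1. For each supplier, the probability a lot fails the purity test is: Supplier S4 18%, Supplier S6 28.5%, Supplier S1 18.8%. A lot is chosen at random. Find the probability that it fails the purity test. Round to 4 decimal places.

Compute prior × likelihood for every hypothesis:
  Supplier S4: 0.65 × 0.18 = 0.117
  Supplier S6: 0.14 × 0.285 = 0.0399
  Supplier S1: 0.21 × 0.188 = 0.03948
P(off-spec) = 0.117 + 0.0399 + 0.03948 = 0.19638 → 0.1964.

0.1964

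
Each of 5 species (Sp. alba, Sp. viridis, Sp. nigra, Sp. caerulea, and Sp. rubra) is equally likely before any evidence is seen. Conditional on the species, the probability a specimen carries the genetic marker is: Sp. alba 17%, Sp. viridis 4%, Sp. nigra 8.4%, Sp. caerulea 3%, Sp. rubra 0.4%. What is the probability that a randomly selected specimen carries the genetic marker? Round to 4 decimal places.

0.0656

Since the prior is uniform, the posterior is proportional to the likelihood:
  Sp. alba: 0.17
  Sp. viridis: 0.04
  Sp. nigra: 0.084
  Sp. caerulea: 0.03
  Sp. rubra: 0.004
P(marker) = (1/5) × (0.17 + 0.04 + 0.084 + 0.03 + 0.004) = 0.328/5 ≈ 0.0656.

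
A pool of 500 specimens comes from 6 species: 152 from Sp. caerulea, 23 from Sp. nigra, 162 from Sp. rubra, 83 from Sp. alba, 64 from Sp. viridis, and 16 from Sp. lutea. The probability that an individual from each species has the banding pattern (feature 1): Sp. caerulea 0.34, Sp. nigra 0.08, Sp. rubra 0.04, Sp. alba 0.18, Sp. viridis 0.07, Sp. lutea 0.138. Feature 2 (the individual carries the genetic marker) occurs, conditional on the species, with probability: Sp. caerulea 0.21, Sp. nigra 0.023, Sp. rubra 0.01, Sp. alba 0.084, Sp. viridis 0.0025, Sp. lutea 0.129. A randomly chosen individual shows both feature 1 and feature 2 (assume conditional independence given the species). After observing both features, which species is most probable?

Sp. caerulea

Unnormalized posteriors (prior × likelihood):
  Sp. caerulea: 0.304 × 0.34 × 0.21 = 0.0217056
  Sp. nigra: 0.046 × 0.08 × 0.023 = 0.00008464
  Sp. rubra: 0.324 × 0.04 × 0.01 = 0.0001296
  Sp. alba: 0.166 × 0.18 × 0.084 = 0.00250992
  Sp. viridis: 0.128 × 0.07 × 0.0025 = 0.0000224
  Sp. lutea: 0.032 × 0.138 × 0.129 = 0.000569664
Normalizing constant = 0.025021824.
Largest term belongs to Sp. caerulea, so Sp. caerulea is most probable.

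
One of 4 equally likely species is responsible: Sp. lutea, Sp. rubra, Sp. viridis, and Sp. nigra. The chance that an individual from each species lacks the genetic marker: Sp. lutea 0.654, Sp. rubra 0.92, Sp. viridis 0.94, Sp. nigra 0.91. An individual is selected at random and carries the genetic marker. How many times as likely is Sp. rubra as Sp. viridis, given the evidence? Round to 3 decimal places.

Taking complements, P(marker | each) = Sp. lutea 0.346, Sp. rubra 0.08, Sp. viridis 0.06, Sp. nigra 0.09.
With a uniform prior (1/4 each), posterior ∝ likelihood:
  Sp. lutea: 0.346
  Sp. rubra: 0.08
  Sp. viridis: 0.06
  Sp. nigra: 0.09
Normalizing constant = 0.576.
The ratio is 0.08 / 0.06 (the normalizer cancels) = 1.333.

1.333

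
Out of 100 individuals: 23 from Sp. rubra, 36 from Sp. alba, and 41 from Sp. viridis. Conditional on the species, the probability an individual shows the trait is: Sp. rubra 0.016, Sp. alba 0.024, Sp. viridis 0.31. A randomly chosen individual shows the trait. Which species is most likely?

Compute prior × likelihood for every hypothesis:
  Sp. rubra: 0.23 × 0.016 = 0.00368
  Sp. alba: 0.36 × 0.024 = 0.00864
  Sp. viridis: 0.41 × 0.31 = 0.1271
Normalizing constant = 0.13942.
Largest term belongs to Sp. viridis, so Sp. viridis is most probable.

Sp. viridis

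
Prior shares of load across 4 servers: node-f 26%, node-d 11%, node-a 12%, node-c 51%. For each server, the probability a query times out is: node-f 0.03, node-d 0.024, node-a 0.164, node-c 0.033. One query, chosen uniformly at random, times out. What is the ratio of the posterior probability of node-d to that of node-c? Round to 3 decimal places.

0.157

By Bayes' rule, posterior ∝ prior × likelihood:
  node-f: 0.26 × 0.03 = 0.0078
  node-d: 0.11 × 0.024 = 0.00264
  node-a: 0.12 × 0.164 = 0.01968
  node-c: 0.51 × 0.033 = 0.01683
Sum = 0.04695.
The ratio is 0.00264 / 0.01683 (the normalizer cancels) = 0.157.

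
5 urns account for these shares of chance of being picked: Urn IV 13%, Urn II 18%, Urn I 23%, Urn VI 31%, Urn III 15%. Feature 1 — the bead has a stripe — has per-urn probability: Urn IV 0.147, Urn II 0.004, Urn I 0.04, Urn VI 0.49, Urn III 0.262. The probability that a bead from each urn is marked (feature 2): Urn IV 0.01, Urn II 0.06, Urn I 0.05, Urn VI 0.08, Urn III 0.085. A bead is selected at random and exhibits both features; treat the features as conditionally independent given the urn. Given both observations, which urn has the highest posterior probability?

Compute prior × likelihood for every hypothesis:
  Urn IV: 0.13 × 0.147 × 0.01 = 0.0001911
  Urn II: 0.18 × 0.004 × 0.06 = 0.0000432
  Urn I: 0.23 × 0.04 × 0.05 = 0.00046
  Urn VI: 0.31 × 0.49 × 0.08 = 0.012152
  Urn III: 0.15 × 0.262 × 0.085 = 0.0033405
Sum = 0.0161868.
Largest term belongs to Urn VI, so Urn VI is most probable.

Urn VI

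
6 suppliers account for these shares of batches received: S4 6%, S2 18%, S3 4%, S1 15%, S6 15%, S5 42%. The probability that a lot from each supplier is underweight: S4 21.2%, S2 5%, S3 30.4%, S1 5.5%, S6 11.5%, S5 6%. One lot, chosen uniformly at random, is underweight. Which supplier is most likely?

Unnormalized posteriors (prior × likelihood):
  S4: 0.06 × 0.212 = 0.01272
  S2: 0.18 × 0.05 = 0.009
  S3: 0.04 × 0.304 = 0.01216
  S1: 0.15 × 0.055 = 0.00825
  S6: 0.15 × 0.115 = 0.01725
  S5: 0.42 × 0.06 = 0.0252
Normalizing constant = 0.08458.
Largest term belongs to S5, so S5 is most probable.

S5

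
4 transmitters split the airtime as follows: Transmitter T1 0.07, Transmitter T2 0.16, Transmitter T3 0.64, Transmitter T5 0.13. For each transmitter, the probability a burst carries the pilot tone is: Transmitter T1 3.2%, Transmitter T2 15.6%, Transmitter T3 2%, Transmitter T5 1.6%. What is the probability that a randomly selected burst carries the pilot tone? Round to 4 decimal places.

0.0421

Unnormalized posteriors (prior × likelihood):
  Transmitter T1: 0.07 × 0.032 = 0.00224
  Transmitter T2: 0.16 × 0.156 = 0.02496
  Transmitter T3: 0.64 × 0.02 = 0.0128
  Transmitter T5: 0.13 × 0.016 = 0.00208
P(pilot) = 0.00224 + 0.02496 + 0.0128 + 0.00208 = 0.04208 → 0.0421.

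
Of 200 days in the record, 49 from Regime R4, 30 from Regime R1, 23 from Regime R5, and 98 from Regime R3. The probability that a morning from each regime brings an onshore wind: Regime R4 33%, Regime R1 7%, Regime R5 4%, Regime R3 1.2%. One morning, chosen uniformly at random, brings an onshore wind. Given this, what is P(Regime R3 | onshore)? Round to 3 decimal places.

Unnormalized posteriors (prior × likelihood):
  Regime R4: 0.245 × 0.33 = 0.08085
  Regime R1: 0.15 × 0.07 = 0.0105
  Regime R5: 0.115 × 0.04 = 0.0046
  Regime R3: 0.49 × 0.012 = 0.00588
Normalizing constant = 0.10183.
P(Regime R3 | evidence) = 0.00588 / 0.10183 ≈ 0.058.

0.058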